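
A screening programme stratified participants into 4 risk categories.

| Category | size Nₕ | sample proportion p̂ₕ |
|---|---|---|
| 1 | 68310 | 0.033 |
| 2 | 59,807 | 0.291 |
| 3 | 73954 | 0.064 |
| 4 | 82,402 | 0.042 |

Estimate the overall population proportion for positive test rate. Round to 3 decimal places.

N = 68310 + 59807 + 73954 + 82402 = 284473.
Overall proportion = Σ (Nₕ/N)·p̂ₕ.
Σ Nₕp̂ₕ = 2254.23 + 17403.837 + 4733.056 + 3460.884 = 27852.007.
27852.007 / 284473 = 0.09791... → 0.098.

0.098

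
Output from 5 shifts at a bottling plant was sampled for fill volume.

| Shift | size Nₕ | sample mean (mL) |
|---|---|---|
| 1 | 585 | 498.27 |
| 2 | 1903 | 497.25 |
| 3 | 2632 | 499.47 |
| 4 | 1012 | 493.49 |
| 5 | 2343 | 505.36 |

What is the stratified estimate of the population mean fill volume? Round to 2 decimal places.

499.80

N = 8475; weights Wₕ = Nₕ/N = (0.0690, 0.2245, 0.3106, 0.1194, 0.2765).
x̄_st = Σ Wₕ·x̄ₕ = 0.0690·498.27 + 0.2245·497.25 + 0.3106·499.47 + 0.1194·493.49 + 0.2765·505.36 ≈ 499.8030...
→ 499.80.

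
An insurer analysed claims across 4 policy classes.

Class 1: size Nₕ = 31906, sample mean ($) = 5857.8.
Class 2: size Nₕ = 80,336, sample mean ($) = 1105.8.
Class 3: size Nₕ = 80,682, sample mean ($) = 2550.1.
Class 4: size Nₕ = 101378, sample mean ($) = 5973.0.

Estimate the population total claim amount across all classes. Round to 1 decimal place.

1087012477.8

Estimate total by summing Nₕ·x̄ₕ over strata.
31906·5857.8 + 80336·1105.8 + 80682·2550.1 + 101378·5973.0 = 186898966.8 + 88835548.8 + 205747168.2 + 605530794 = 1087012477.8.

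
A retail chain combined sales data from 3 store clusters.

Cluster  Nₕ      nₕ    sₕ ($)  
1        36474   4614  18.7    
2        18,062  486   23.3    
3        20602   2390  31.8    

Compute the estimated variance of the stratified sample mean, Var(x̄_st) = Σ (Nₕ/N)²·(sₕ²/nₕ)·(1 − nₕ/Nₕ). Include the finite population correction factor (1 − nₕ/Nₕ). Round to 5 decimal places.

N = 75138. Term for each stratum: Wₕ²sₕ²/nₕ·(1−nₕ/Nₕ).
Var(x̄_st) = 0.01559967 + 0.06281194 + 0.02811927 = 0.10653089 → 0.10653.

0.10653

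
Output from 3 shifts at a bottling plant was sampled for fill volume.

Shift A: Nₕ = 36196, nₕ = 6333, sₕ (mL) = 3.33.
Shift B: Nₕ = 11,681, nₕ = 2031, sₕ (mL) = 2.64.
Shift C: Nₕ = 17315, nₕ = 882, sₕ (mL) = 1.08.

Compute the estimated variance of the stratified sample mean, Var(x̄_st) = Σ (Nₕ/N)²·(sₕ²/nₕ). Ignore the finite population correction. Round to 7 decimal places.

0.0007432

N = 65192. Term for each stratum: Wₕ²sₕ²/nₕ.
Var(x̄_st) = 0.0005397735 + 0.0001101715 + 0.0000932900 = 0.0007432350 → 0.0007432.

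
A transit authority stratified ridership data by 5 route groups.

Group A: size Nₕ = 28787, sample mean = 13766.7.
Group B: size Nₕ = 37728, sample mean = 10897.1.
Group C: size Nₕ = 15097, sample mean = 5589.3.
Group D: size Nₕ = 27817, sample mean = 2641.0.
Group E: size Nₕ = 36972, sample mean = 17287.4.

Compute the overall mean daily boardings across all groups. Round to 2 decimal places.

x̄_st = (Σ Nₕx̄ₕ) / (Σ Nₕ) = (28787·13766.7 + 37728·10897.1 + 15097·5589.3 + 27817·2641.0 + 36972·17287.4) / 146401
= 1604423893.6 / 146401 = 10959.1047... → 10959.10.

10959.10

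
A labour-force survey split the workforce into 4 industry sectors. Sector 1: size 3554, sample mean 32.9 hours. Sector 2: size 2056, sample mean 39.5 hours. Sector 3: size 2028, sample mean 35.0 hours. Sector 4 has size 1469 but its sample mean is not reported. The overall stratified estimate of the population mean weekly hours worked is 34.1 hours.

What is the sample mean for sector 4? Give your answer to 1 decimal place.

N = 3554 + 2056 + 2028 + 1469 = 9107.
Overall total = μ·N = 34.1·9107 = 310548.7.
Subtract the known strata: 3554·32.9 + 2056·39.5 + 2028·35.0 = 269118.6.
Remaining total for sector 4: 310548.7 − 269118.6 = 41430.1.
Divide by its size: 41430.1 / 1469 = 28.203... → 28.2.

28.2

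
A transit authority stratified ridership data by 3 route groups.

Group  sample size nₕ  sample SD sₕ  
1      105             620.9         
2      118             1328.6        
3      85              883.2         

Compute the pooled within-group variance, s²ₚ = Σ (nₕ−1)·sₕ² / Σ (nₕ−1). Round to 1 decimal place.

Degrees of freedom: 104 + 117 + 84 = 305.
Σ(nₕ−1)sₕ² = 104·385516.81 + 117·1765177.96 + 84·780042.24 = 312143117.72.
s²ₚ = 312143117.72 / 305 = 1023420.058... → 1023420.1.

1023420.1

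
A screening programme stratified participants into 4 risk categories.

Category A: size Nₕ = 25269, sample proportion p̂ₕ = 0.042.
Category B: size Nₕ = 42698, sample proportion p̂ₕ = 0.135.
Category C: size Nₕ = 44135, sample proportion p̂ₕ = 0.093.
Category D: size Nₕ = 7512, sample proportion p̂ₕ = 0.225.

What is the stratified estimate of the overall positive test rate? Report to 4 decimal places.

0.1055

N = 25269 + 42698 + 44135 + 7512 = 119614.
Overall proportion = Σ (Nₕ/N)·p̂ₕ.
Σ Nₕp̂ₕ = 1061.298 + 5764.23 + 4104.555 + 1690.2 = 12620.283.
12620.283 / 119614 = 0.105508... → 0.1055.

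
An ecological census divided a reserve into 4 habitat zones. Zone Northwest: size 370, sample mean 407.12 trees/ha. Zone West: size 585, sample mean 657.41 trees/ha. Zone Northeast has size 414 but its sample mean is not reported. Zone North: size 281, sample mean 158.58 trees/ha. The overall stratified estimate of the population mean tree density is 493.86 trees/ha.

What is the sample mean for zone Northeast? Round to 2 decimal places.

N = 370 + 585 + 414 + 281 = 1650.
Overall total = μ·N = 493.86·1650 = 814869.
Subtract the known strata: 370·407.12 + 585·657.41 + 281·158.58 = 579780.23.
Remaining total for zone Northeast: 814869 − 579780.23 = 235088.77.
Divide by its size: 235088.77 / 414 = 567.8473... → 567.85.

567.85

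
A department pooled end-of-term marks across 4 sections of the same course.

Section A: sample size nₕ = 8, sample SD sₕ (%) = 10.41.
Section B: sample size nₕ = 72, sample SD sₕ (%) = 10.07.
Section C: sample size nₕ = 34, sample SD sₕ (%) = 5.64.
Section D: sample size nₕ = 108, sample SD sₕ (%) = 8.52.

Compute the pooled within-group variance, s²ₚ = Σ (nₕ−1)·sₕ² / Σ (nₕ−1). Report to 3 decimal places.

76.951

A: (8−1)·10.41² = 7·108.3681 = 758.5767
B: (72−1)·10.07² = 71·101.4049 = 7199.7479
C: (34−1)·5.64² = 33·31.8096 = 1049.7168
D: (108−1)·8.52² = 107·72.5904 = 7767.1728
Numerator = 16775.2142; denominator = Σ(nₕ−1) = 218.
s²ₚ = 16775.2142/218 = 76.95052... → 76.951.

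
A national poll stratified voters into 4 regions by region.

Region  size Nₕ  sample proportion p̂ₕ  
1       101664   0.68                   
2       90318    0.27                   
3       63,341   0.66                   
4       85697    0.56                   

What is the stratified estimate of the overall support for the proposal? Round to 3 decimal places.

0.538

N = 101664 + 90318 + 63341 + 85697 = 341020.
Overall proportion = Σ (Nₕ/N)·p̂ₕ.
Σ Nₕp̂ₕ = 69131.52 + 24385.86 + 41805.06 + 47990.32 = 183312.76.
183312.76 / 341020 = 0.53754... → 0.538.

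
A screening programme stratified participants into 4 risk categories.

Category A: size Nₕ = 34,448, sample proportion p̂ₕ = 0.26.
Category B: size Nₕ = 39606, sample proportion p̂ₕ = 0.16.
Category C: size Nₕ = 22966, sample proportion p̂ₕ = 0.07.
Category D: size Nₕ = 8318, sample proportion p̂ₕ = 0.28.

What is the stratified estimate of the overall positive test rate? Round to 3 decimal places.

Wₕ = Nₕ/N with N = 105338: 0.3270, 0.3760, 0.2180, 0.0790.
p̂_st = 0.3270·0.26 + 0.3760·0.16 + 0.2180·0.07 + 0.0790·0.28 ≈ 0.18256... → 0.183.

0.183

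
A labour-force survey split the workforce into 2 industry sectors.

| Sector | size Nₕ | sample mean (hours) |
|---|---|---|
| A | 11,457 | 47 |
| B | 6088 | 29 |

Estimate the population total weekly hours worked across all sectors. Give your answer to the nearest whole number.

715031

Population total = Σ Nₕ·x̄ₕ (each stratum's size times its mean).
11457·47 + 6088·29 = 538479 + 176552 = 715031.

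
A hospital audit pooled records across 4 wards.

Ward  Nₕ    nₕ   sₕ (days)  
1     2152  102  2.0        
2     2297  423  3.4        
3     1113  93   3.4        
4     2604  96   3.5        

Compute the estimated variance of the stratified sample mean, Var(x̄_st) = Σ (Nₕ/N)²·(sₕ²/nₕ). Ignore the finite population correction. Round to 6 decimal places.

0.020171

N = 8166. Term for each stratum: Wₕ²sₕ²/nₕ.
Var(x̄_st) = 0.002723489 + 0.002162324 + 0.002309120 + 0.012975618 = 0.020170551 → 0.020171.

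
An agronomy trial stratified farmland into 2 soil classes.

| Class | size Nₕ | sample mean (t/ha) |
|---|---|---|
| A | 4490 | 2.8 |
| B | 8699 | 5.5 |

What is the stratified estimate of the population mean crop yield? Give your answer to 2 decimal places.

4.58

N = 4490 + 8699 = 13189.
Overall mean = Σ (Nₕ/N)·x̄ₕ — weight by population share, not a simple average.
Σ Nₕx̄ₕ = 4490·2.8 + 8699·5.5 = 12572 + 47844.5 = 60416.5.
Divide by N: 60416.5 / 13189 = 4.5808... → 4.58.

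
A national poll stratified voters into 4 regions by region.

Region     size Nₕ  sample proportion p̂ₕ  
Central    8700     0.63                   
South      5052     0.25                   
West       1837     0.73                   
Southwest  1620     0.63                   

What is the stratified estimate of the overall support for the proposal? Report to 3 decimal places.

0.529

Wₕ = Nₕ/N with N = 17209: 0.5055, 0.2936, 0.1067, 0.0941.
p̂_st = 0.5055·0.63 + 0.2936·0.25 + 0.1067·0.73 + 0.0941·0.63 ≈ 0.52912... → 0.529.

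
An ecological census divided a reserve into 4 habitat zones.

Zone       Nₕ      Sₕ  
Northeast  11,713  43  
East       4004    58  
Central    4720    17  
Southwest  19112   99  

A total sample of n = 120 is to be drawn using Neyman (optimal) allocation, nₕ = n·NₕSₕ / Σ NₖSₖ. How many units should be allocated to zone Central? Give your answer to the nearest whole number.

Σ NₕSₕ = 11713·43 + 4004·58 + 4720·17 + 19112·99 = 2708219.
Share for Central: 80240/2708219 = 0.02963.
n_Central = 120 × 0.02963 = 3.555... → 4.

4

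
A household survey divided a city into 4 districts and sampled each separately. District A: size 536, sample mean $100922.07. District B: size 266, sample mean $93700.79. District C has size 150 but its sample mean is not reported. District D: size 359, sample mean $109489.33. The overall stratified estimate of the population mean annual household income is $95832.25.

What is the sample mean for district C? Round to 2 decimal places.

N = 536 + 266 + 150 + 359 = 1311.
Overall total = μ·N = 95832.25·1311 = 125636079.75.
Subtract the known strata: 536·100922.07 + 266·93700.79 + 359·109489.33 = 118325309.13.
Remaining total for district C: 125636079.75 − 118325309.13 = 7310770.62.
Divide by its size: 7310770.62 / 150 = 48738.4708 → 48738.47.

48738.47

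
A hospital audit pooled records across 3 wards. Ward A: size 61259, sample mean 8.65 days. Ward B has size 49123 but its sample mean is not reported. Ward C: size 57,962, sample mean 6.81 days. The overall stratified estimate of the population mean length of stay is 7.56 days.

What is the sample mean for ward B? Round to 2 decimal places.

7.09

Σ Nₕx̄ₕ = N·μ, so 49123·x̄_B = 168344·7.56 − (61259·8.65 + 57962·6.81).
= 1272680.64 − 924611.57 = 348069.07.
x̄_B = 348069.07 / 49123 = 7.0857... → 7.09.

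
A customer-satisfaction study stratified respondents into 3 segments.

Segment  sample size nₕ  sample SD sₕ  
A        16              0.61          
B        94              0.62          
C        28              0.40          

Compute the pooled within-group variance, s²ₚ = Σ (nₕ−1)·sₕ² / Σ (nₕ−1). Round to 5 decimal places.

0.33815

A: (16−1)·0.61² = 15·0.3721 = 5.5815
B: (94−1)·0.62² = 93·0.3844 = 35.7492
C: (28−1)·0.40² = 27·0.16 = 4.32
Numerator = 45.6507; denominator = Σ(nₕ−1) = 135.
s²ₚ = 45.6507/135 = 0.3381533... → 0.33815.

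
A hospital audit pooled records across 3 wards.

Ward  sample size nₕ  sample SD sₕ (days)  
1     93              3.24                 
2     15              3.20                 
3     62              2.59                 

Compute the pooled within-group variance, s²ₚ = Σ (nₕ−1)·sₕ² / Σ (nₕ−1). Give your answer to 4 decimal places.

Degrees of freedom: 92 + 14 + 61 = 167.
Σ(nₕ−1)sₕ² = 92·10.4976 + 14·10.24 + 61·6.7081 = 1518.3333.
s²ₚ = 1518.3333 / 167 = 9.091816... → 9.0918.

9.0918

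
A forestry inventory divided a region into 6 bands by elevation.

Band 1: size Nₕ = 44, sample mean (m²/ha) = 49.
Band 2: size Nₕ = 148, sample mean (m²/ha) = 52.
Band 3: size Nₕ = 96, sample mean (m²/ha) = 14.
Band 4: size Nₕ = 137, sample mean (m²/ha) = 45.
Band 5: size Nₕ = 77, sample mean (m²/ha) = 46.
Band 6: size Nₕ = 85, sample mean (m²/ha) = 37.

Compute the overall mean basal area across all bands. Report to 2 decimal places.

N = 587; weights Wₕ = Nₕ/N = (0.0750, 0.2521, 0.1635, 0.2334, 0.1312, 0.1448).
x̄_st = Σ Wₕ·x̄ₕ = 0.0750·49 + 0.2521·52 + 0.1635·14 + 0.2334·45 + 0.1312·46 + 0.1448·37 ≈ 40.9676...
→ 40.97.

40.97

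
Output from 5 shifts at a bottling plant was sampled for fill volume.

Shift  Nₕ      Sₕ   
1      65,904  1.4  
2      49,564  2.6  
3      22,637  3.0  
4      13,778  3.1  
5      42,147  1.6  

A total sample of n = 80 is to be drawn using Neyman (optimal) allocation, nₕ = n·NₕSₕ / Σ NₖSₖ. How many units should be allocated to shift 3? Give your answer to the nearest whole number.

14

1: NₕSₕ = 65904·1.4 = 92265.6
2: NₕSₕ = 49564·2.6 = 128866.4
3: NₕSₕ = 22637·3.0 = 67911
4: NₕSₕ = 13778·3.1 = 42711.8
5: NₕSₕ = 42147·1.6 = 67435.2
Σ NₕSₕ = 399190.
n_3 = 80·67911/399190 = 13.610... → 14.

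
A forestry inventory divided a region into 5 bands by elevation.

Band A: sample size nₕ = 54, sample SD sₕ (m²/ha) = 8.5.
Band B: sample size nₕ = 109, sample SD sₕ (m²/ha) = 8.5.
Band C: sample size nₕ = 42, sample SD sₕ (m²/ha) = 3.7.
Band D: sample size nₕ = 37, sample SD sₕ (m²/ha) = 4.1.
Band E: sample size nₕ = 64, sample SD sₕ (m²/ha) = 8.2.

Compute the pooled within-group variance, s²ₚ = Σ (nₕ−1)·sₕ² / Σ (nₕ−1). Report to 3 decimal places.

Degrees of freedom: 53 + 108 + 41 + 36 + 63 = 301.
Σ(nₕ−1)sₕ² = 53·72.25 + 108·72.25 + 41·13.69 + 36·16.81 + 63·67.24 = 17034.82.
s²ₚ = 17034.82 / 301 = 56.59409... → 56.594.

56.594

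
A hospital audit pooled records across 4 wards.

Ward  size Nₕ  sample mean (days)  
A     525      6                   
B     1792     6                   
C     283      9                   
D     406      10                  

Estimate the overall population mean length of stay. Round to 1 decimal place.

N = 3006; weights Wₕ = Nₕ/N = (0.1747, 0.5961, 0.0941, 0.1351).
x̄_st = Σ Wₕ·x̄ₕ = 0.1747·6 + 0.5961·6 + 0.0941·9 + 0.1351·10 ≈ 6.823...
→ 6.8.

6.8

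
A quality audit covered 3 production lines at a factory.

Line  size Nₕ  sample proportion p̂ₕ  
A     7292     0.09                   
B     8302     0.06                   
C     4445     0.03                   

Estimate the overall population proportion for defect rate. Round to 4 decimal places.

N = 7292 + 8302 + 4445 = 20039.
Overall proportion = Σ (Nₕ/N)·p̂ₕ.
Σ Nₕp̂ₕ = 656.28 + 498.12 + 133.35 = 1287.75.
1287.75 / 20039 = 0.064262... → 0.0643.

0.0643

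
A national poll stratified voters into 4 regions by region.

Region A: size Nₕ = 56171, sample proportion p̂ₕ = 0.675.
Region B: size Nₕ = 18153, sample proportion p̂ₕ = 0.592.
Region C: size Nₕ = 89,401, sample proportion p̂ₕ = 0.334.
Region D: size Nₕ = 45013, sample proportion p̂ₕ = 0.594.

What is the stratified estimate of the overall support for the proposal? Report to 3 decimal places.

0.504

Wₕ = Nₕ/N with N = 208738: 0.2691, 0.0870, 0.4283, 0.2156.
p̂_st = 0.2691·0.675 + 0.0870·0.592 + 0.4283·0.334 + 0.2156·0.594 ≈ 0.50427... → 0.504.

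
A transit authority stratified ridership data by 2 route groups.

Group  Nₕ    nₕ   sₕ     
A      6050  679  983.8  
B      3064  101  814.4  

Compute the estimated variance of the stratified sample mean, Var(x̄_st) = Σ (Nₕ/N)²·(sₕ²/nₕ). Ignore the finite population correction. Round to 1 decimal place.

N = 9114. Term for each stratum: Wₕ²sₕ²/nₕ.
Var(x̄_st) = 628.1112 + 742.1875 = 1370.2987 → 1370.3.

1370.3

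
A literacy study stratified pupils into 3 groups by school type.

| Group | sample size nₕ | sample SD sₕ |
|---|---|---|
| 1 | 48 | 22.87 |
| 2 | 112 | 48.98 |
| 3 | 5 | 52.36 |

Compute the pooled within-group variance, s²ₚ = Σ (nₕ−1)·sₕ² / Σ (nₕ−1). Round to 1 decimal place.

1: (48−1)·22.87² = 47·523.0369 = 24582.7343
2: (112−1)·48.98² = 111·2399.0404 = 266293.4844
3: (5−1)·52.36² = 4·2741.5696 = 10966.2784
Numerator = 301842.4971; denominator = Σ(nₕ−1) = 162.
s²ₚ = 301842.4971/162 = 1863.225... → 1863.2.

1863.2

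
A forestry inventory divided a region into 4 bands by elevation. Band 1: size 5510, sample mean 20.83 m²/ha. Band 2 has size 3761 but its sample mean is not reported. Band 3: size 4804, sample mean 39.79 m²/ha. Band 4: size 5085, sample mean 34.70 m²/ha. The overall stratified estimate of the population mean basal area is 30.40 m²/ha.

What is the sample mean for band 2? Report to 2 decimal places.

Σ Nₕx̄ₕ = N·μ, so 3761·x̄_2 = 19160·30.40 − (5510·20.83 + 4804·39.79 + 5085·34.70).
= 582464 − 482373.96 = 100090.04.
x̄_2 = 100090.04 / 3761 = 26.6126... → 26.61.

26.61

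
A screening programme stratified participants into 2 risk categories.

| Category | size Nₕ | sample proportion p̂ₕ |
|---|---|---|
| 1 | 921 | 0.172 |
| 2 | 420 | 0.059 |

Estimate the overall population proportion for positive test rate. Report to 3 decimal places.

Wₕ = Nₕ/N with N = 1341: 0.6868, 0.3132.
p̂_st = 0.6868·0.172 + 0.3132·0.059 ≈ 0.13661... → 0.137.

0.137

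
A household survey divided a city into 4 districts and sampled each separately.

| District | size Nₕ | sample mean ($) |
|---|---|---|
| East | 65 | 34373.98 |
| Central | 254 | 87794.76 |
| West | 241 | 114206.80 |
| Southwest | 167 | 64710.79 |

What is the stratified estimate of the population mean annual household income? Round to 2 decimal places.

N = 727; weights Wₕ = Nₕ/N = (0.0894, 0.3494, 0.3315, 0.2297).
x̄_st = Σ Wₕ·x̄ₕ = 0.0894·34373.98 + 0.3494·87794.76 + 0.3315·114206.80 + 0.2297·64710.79 ≈ 86471.4147...
→ 86471.41.

86471.41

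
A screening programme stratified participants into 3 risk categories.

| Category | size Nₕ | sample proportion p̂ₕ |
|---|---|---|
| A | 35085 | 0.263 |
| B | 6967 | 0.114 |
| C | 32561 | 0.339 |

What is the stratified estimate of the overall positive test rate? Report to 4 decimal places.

Wₕ = Nₕ/N with N = 74613: 0.4702, 0.0934, 0.4364.
p̂_st = 0.4702·0.263 + 0.0934·0.114 + 0.4364·0.339 ≈ 0.282253... → 0.2823.

0.2823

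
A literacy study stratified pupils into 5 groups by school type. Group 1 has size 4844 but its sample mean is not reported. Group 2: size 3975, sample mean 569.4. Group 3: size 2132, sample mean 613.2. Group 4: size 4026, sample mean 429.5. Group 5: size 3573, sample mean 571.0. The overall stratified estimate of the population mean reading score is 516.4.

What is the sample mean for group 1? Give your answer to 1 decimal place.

462.3

N = 4844 + 3975 + 2132 + 4026 + 3573 = 18550.
Overall total = μ·N = 516.4·18550 = 9579220.
Subtract the known strata: 3975·569.4 + 2132·613.2 + 4026·429.5 + 3573·571.0 = 7340057.4.
Remaining total for group 1: 9579220 − 7340057.4 = 2239162.6.
Divide by its size: 2239162.6 / 4844 = 462.255... → 462.3.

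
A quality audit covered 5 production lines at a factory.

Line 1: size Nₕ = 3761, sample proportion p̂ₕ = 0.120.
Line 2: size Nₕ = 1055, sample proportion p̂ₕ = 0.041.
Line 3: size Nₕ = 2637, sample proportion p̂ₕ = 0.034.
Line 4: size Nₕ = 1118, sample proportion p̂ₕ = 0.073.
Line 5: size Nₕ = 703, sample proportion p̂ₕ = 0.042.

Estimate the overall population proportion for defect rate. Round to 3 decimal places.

0.075

N = 3761 + 1055 + 2637 + 1118 + 703 = 9274.
Overall proportion = Σ (Nₕ/N)·p̂ₕ.
Σ Nₕp̂ₕ = 451.32 + 43.255 + 89.658 + 81.614 + 29.526 = 695.373.
695.373 / 9274 = 0.07498... → 0.075.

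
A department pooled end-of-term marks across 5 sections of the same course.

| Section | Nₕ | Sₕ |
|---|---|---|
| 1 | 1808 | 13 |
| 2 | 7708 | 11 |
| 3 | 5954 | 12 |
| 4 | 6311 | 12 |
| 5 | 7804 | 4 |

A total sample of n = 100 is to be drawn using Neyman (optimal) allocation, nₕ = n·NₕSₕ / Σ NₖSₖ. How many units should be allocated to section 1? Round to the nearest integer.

1: NₕSₕ = 1808·13 = 23504
2: NₕSₕ = 7708·11 = 84788
3: NₕSₕ = 5954·12 = 71448
4: NₕSₕ = 6311·12 = 75732
5: NₕSₕ = 7804·4 = 31216
Σ NₕSₕ = 286688.
n_1 = 100·23504/286688 = 8.198... → 8.

8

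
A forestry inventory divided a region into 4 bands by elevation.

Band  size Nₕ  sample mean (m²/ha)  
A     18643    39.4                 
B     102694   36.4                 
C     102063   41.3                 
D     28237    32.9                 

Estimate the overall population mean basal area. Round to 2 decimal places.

N = 18643 + 102694 + 102063 + 28237 = 251637.
Overall mean = Σ (Nₕ/N)·x̄ₕ — weight by population share, not a simple average.
Σ Nₕx̄ₕ = 18643·39.4 + 102694·36.4 + 102063·41.3 + 28237·32.9 = 734534.2 + 3738061.6 + 4215201.9 + 928997.3 = 9616795.
Divide by N: 9616795 / 251637 = 38.2169... → 38.22.

38.22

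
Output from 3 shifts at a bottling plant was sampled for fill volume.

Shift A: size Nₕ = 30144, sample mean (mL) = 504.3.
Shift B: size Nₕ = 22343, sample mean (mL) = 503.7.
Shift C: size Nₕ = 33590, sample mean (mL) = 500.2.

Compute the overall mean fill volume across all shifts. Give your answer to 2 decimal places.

502.54

N = 30144 + 22343 + 33590 = 86077.
The stratified mean weights each stratum mean by its population share Nₕ/N.
Σ Nₕx̄ₕ = 30144·504.3 + 22343·503.7 + 33590·500.2 = 15201619.2 + 11254169.1 + 16801718 = 43257506.3.
Divide by N: 43257506.3 / 86077 = 502.5443... → 502.54.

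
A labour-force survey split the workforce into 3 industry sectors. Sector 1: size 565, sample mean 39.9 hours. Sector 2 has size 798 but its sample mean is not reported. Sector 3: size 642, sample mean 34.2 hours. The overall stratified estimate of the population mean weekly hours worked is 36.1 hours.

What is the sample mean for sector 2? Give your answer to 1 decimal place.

34.9

N = 565 + 798 + 642 = 2005.
Overall total = μ·N = 36.1·2005 = 72380.5.
Subtract the known strata: 565·39.9 + 642·34.2 = 44499.9.
Remaining total for sector 2: 72380.5 − 44499.9 = 27880.6.
Divide by its size: 27880.6 / 798 = 34.938... → 34.9.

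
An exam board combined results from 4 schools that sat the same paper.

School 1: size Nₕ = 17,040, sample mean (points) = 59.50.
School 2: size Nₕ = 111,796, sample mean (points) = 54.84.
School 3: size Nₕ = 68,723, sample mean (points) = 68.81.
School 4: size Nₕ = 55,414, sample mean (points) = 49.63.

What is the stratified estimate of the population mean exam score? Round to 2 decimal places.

57.81

N = 17040 + 111796 + 68723 + 55414 = 252973.
Weight each subgroup mean by Nₕ/N and sum.
Σ Nₕx̄ₕ = 17040·59.50 + 111796·54.84 + 68723·68.81 + 55414·49.63 = 1013880 + 6130892.64 + 4728829.63 + 2750196.82 = 14623799.09.
Divide by N: 14623799.09 / 252973 = 57.8077... → 57.81.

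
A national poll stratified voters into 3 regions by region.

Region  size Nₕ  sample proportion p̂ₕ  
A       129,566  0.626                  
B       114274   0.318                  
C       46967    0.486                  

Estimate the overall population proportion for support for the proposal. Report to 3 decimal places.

Wₕ = Nₕ/N with N = 290807: 0.4455, 0.3930, 0.1615.
p̂_st = 0.4455·0.626 + 0.3930·0.318 + 0.1615·0.486 ≈ 0.48236... → 0.482.

0.482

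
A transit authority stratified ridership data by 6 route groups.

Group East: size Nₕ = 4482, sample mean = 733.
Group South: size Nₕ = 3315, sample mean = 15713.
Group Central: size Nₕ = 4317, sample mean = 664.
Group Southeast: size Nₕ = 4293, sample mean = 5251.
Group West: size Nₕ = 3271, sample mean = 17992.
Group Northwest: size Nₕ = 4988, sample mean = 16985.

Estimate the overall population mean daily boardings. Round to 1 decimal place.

9095.8

x̄_st = (Σ Nₕx̄ₕ) / (Σ Nₕ) = (4482·733 + 3315·15713 + 4317·664 + 4293·5251 + 3271·17992 + 4988·16985) / 24666
= 224355944 / 24666 = 9095.757... → 9095.8.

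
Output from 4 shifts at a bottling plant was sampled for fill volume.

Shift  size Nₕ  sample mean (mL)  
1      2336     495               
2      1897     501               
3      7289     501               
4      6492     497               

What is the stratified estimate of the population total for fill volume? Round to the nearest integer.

8985030

Population total = Σ Nₕ·x̄ₕ (each stratum's size times its mean).
2336·495 + 1897·501 + 7289·501 + 6492·497 = 1156320 + 950397 + 3651789 + 3226524 = 8985030.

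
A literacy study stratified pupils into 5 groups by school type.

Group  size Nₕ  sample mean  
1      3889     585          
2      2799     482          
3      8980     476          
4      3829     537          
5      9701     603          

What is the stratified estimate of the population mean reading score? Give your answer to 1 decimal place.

541.3

N = 29198; weights Wₕ = Nₕ/N = (0.1332, 0.0959, 0.3076, 0.1311, 0.3322).
x̄_st = Σ Wₕ·x̄ₕ = 0.1332·585 + 0.0959·482 + 0.3076·476 + 0.1311·537 + 0.3322·603 ≈ 541.288...
→ 541.3.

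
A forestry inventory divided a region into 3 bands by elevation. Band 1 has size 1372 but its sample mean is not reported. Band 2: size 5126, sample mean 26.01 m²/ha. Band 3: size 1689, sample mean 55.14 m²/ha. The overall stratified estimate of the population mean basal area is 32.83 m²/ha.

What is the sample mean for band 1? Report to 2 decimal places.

N = 1372 + 5126 + 1689 = 8187.
Overall total = μ·N = 32.83·8187 = 268779.21.
Subtract the known strata: 5126·26.01 + 1689·55.14 = 226458.72.
Remaining total for band 1: 268779.21 − 226458.72 = 42320.49.
Divide by its size: 42320.49 / 1372 = 30.8458... → 30.85.

30.85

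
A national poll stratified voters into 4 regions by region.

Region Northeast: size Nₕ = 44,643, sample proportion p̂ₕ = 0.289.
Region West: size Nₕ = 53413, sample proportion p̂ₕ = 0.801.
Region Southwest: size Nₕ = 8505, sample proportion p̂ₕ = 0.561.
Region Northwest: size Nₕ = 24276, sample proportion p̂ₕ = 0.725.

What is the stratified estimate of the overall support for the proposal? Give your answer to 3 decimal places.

0.597

N = 44643 + 53413 + 8505 + 24276 = 130837.
Overall proportion = Σ (Nₕ/N)·p̂ₕ.
Σ Nₕp̂ₕ = 12901.827 + 42783.813 + 4771.305 + 17600.1 = 78057.045.
78057.045 / 130837 = 0.59660... → 0.597.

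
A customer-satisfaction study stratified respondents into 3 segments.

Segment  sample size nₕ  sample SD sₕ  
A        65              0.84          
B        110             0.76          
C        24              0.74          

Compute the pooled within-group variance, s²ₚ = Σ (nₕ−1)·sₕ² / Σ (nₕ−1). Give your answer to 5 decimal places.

Degrees of freedom: 64 + 109 + 23 = 196.
Σ(nₕ−1)sₕ² = 64·0.7056 + 109·0.5776 + 23·0.5476 = 120.7116.
s²ₚ = 120.7116 / 196 = 0.6158755... → 0.61588.

0.61588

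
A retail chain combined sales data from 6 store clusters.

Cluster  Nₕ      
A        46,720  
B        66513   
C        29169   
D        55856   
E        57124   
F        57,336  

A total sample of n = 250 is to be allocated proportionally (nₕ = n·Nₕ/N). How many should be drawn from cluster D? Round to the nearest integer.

45

Share of cluster D = 55856/312718 = 0.17861.
Allocate 250 × 0.17861 = 44.654... → 45.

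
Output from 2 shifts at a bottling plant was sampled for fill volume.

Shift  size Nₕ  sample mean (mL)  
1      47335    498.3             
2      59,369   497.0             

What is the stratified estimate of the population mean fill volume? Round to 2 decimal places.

N = 106704; weights Wₕ = Nₕ/N = (0.4436, 0.5564).
x̄_st = Σ Wₕ·x̄ₕ = 0.4436·498.3 + 0.5564·497.0 ≈ 497.5767...
→ 497.58.

497.58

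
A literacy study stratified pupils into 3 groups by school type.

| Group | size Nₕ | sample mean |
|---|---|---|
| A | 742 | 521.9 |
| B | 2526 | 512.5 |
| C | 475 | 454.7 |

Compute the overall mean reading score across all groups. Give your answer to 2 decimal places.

507.03

N = 3743; weights Wₕ = Nₕ/N = (0.1982, 0.6749, 0.1269).
x̄_st = Σ Wₕ·x̄ₕ = 0.1982·521.9 + 0.6749·512.5 + 0.1269·454.7 ≈ 507.0284...
→ 507.03.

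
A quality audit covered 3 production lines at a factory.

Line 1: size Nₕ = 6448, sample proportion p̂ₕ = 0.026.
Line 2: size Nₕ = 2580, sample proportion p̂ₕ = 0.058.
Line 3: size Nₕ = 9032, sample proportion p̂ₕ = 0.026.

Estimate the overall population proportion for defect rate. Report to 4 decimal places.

Wₕ = Nₕ/N with N = 18060: 0.3570, 0.1429, 0.5001.
p̂_st = 0.3570·0.026 + 0.1429·0.058 + 0.5001·0.026 ≈ 0.030571... → 0.0306.

0.0306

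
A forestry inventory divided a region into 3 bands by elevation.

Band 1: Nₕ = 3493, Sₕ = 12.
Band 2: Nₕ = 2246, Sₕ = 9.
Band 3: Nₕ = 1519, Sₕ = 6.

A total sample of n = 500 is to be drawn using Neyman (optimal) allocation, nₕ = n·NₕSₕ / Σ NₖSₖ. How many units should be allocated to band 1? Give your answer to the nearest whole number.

Σ NₕSₕ = 3493·12 + 2246·9 + 1519·6 = 71244.
Share for 1: 41916/71244 = 0.58834.
n_1 = 500 × 0.58834 = 294.172... → 294.

294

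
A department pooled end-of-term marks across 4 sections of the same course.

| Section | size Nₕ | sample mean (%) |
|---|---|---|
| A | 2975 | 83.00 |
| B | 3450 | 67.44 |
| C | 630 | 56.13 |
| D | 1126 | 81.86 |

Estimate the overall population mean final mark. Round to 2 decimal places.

74.21

N = 8181; weights Wₕ = Nₕ/N = (0.3636, 0.4217, 0.0770, 0.1376).
x̄_st = Σ Wₕ·x̄ₕ = 0.3636·83.00 + 0.4217·67.44 + 0.0770·56.13 + 0.1376·81.86 ≈ 74.2121...
→ 74.21.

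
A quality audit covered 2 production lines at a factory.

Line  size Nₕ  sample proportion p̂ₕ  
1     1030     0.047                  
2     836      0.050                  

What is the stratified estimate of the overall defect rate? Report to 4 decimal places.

0.0483

N = 1030 + 836 = 1866.
Overall proportion = Σ (Nₕ/N)·p̂ₕ.
Σ Nₕp̂ₕ = 48.41 + 41.8 = 90.21.
90.21 / 1866 = 0.048344... → 0.0483.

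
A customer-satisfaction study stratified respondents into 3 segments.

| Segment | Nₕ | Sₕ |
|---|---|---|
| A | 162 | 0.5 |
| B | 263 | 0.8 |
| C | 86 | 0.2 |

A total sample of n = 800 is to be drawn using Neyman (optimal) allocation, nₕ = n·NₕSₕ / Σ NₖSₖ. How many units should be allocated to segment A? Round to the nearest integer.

Σ NₕSₕ = 162·0.5 + 263·0.8 + 86·0.2 = 308.6.
Share for A: 81/308.6 = 0.26248.
n_A = 800 × 0.26248 = 209.981... → 210.

210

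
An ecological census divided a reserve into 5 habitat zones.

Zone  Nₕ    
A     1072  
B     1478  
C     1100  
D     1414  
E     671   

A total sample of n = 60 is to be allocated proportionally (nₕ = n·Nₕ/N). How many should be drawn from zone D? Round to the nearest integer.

Share of zone D = 1414/5735 = 0.24656.
Allocate 60 × 0.24656 = 14.793... → 15.

15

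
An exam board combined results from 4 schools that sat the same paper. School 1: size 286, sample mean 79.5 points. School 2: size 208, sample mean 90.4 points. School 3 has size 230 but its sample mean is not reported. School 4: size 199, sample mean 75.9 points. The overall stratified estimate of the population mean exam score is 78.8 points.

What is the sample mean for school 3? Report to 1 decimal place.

N = 286 + 208 + 230 + 199 = 923.
Overall total = μ·N = 78.8·923 = 72732.4.
Subtract the known strata: 286·79.5 + 208·90.4 + 199·75.9 = 56644.3.
Remaining total for school 3: 72732.4 − 56644.3 = 16088.1.
Divide by its size: 16088.1 / 230 = 69.948... → 69.9.

69.9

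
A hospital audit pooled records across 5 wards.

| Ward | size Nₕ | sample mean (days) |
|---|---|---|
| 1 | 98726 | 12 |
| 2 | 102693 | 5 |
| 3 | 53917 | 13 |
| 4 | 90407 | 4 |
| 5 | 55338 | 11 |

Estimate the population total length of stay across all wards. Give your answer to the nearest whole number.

1: 98726·12 = 1184712
2: 102693·5 = 513465
3: 53917·13 = 700921
4: 90407·4 = 361628
5: 55338·11 = 608718
τ̂ = Σ Nₕx̄ₕ = 3369444.

3369444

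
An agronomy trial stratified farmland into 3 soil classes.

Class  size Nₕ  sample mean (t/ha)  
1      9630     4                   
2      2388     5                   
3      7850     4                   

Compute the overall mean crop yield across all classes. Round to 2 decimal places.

4.12

N = 19868; weights Wₕ = Nₕ/N = (0.4847, 0.1202, 0.3951).
x̄_st = Σ Wₕ·x̄ₕ = 0.4847·4 + 0.1202·5 + 0.3951·4 ≈ 4.1202...
→ 4.12.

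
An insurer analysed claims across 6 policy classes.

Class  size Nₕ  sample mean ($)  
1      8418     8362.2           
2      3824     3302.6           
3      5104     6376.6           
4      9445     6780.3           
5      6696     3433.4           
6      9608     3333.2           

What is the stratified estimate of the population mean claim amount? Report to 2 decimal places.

N = 8418 + 3824 + 5104 + 9445 + 6696 + 9608 = 43095.
Weight each subgroup mean by Nₕ/N and sum.
Σ Nₕx̄ₕ = 8418·8362.2 + 3824·3302.6 + 5104·6376.6 + 9445·6780.3 + 6696·3433.4 + 9608·3333.2 = 70392999.6 + 12629142.4 + 32546166.4 + 64039933.5 + 22990046.4 + 32025385.6 = 234623673.9.
Divide by N: 234623673.9 / 43095 = 5444.3363... → 5444.34.

5444.34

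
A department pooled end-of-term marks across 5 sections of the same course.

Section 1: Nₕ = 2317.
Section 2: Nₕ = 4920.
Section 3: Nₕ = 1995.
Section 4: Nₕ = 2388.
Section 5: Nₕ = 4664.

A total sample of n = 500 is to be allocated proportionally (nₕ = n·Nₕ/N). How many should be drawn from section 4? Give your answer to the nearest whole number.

73

N = 2317 + 4920 + 1995 + 2388 + 4664 = 16284.
n_4 = 500·2388/16284 = 73.324... → 73.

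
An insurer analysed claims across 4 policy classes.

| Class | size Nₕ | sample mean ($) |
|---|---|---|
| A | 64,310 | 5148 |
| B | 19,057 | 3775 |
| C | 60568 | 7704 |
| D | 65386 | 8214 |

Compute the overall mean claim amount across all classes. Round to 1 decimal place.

x̄_st = (Σ Nₕx̄ₕ) / (Σ Nₕ) = (64310·5148 + 19057·3775 + 60568·7704 + 65386·8214) / 209321
= 1406704531 / 209321 = 6720.322... → 6720.3.

6720.3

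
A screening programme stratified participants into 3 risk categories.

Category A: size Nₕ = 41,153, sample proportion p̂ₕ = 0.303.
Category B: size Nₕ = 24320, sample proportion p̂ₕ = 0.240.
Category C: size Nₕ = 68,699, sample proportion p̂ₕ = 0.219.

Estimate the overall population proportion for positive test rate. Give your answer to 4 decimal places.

0.2486

N = 41153 + 24320 + 68699 = 134172.
Overall proportion = Σ (Nₕ/N)·p̂ₕ.
Σ Nₕp̂ₕ = 12469.359 + 5836.8 + 15045.081 = 33351.24.
33351.24 / 134172 = 0.248571... → 0.2486.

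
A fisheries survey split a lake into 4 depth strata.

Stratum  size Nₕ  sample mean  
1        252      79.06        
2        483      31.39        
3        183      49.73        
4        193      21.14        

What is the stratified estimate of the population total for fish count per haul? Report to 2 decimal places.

48265.10

Population total = Σ Nₕ·x̄ₕ (each stratum's size times its mean).
252·79.06 + 483·31.39 + 183·49.73 + 193·21.14 = 19923.12 + 15161.37 + 9100.59 + 4080.02 = 48265.10.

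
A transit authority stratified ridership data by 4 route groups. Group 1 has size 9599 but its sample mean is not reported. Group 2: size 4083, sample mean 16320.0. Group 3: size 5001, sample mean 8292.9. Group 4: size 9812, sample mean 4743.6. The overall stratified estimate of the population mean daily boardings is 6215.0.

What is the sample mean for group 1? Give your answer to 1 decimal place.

N = 9599 + 4083 + 5001 + 9812 = 28495.
Overall total = μ·N = 6215.0·28495 = 177096425.
Subtract the known strata: 4083·16320.0 + 5001·8292.9 + 9812·4743.6 = 154651556.1.
Remaining total for group 1: 177096425 − 154651556.1 = 22444868.9.
Divide by its size: 22444868.9 / 9599 = 2338.251... → 2338.3.

2338.3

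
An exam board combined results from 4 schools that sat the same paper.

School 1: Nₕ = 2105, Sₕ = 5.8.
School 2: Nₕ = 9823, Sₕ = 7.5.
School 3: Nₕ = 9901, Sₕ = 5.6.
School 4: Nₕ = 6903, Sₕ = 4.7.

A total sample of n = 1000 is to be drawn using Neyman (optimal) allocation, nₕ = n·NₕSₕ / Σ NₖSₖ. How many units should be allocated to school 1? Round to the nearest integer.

Σ NₕSₕ = 2105·5.8 + 9823·7.5 + 9901·5.6 + 6903·4.7 = 173771.2.
Share for 1: 12209/173771.2 = 0.07026.
n_1 = 1000 × 0.07026 = 70.259... → 70.

70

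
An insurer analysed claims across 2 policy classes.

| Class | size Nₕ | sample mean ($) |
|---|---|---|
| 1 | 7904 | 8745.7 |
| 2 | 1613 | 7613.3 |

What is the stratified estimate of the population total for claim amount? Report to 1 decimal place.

81406265.7

Estimate total by summing Nₕ·x̄ₕ over strata.
7904·8745.7 + 1613·7613.3 = 69126012.8 + 12280252.9 = 81406265.7.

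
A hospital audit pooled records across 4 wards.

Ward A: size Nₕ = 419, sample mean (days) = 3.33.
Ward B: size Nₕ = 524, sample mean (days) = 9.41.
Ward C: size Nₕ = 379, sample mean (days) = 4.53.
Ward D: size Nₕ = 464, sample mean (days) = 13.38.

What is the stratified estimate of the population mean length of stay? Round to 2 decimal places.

7.98

N = 419 + 524 + 379 + 464 = 1786.
Weight each subgroup mean by Nₕ/N and sum.
Σ Nₕx̄ₕ = 419·3.33 + 524·9.41 + 379·4.53 + 464·13.38 = 1395.27 + 4930.84 + 1716.87 + 6208.32 = 14251.3.
Divide by N: 14251.3 / 1786 = 7.9795... → 7.98.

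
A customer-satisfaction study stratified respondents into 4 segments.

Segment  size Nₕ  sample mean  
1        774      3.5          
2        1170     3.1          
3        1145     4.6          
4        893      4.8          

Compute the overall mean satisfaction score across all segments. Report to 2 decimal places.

3.99

N = 774 + 1170 + 1145 + 893 = 3982.
Overall mean = Σ (Nₕ/N)·x̄ₕ — weight by population share, not a simple average.
Σ Nₕx̄ₕ = 774·3.5 + 1170·3.1 + 1145·4.6 + 893·4.8 = 2709 + 3627 + 5267 + 4286.4 = 15889.4.
Divide by N: 15889.4 / 3982 = 3.9903... → 3.99.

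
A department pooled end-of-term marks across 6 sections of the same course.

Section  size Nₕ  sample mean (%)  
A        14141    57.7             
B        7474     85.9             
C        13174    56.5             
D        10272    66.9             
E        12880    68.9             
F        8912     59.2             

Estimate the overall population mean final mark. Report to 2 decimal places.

64.39

N = 66853; weights Wₕ = Nₕ/N = (0.2115, 0.1118, 0.1971, 0.1537, 0.1927, 0.1333).
x̄_st = Σ Wₕ·x̄ₕ = 0.2115·57.7 + 0.1118·85.9 + 0.1971·56.5 + 0.1537·66.9 + 0.1927·68.9 + 0.1333·59.2 ≈ 64.3876...
→ 64.39.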